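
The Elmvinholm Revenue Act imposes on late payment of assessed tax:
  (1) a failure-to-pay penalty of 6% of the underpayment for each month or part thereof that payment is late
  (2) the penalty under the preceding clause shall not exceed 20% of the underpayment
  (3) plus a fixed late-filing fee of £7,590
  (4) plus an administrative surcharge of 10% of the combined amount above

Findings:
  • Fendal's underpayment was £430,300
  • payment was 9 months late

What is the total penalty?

£103,015

Accrued rate: 6% × 9 = 54%, capped at 20% → 20%
Failure-to-pay penalty: 20% of £430,300 = £86,060
Penalty before surcharge: £86,060 + £7,590 = £93,650
Administrative surcharge: 10% of £93,650 = £9,365
Total penalty: £93,650 + £9,365 = £103,015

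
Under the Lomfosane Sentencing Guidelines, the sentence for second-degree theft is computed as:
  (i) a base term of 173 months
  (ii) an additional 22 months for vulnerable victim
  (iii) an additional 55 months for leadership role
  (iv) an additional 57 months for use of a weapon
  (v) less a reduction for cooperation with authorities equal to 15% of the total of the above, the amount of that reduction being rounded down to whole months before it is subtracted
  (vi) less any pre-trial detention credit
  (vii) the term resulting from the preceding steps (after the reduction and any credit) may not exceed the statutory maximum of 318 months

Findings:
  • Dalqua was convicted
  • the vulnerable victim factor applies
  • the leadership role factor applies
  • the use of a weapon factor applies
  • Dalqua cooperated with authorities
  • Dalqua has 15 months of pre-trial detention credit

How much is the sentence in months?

246 months

Vulnerable victim enhancement: +22 months
Leadership role enhancement: +55 months
Use of a weapon enhancement: +57 months
Adjusted term: 173 months + 22 months + 55 months + 57 months = 307 months
Cooperation with authorities reduction: 15% of 307 months = 46 months (rounded down)
After reduction: 307 − 46 = 261 months
Less pre-trial detention credit: 261 months − 15 months = 246 months
Cap at 318 months: 246 months is within the cap, no reduction.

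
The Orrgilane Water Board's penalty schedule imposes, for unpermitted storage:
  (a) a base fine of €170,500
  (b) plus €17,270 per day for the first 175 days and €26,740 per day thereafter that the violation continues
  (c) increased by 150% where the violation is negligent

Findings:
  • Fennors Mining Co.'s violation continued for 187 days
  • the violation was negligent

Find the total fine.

First 175 days: 175 × €17,270 = €3,022,250
Remaining days: (187 − 175) × €26,740 = €320,880
Per-day component: €3,022,250 + €320,880 = €3,343,130
Base plus per-day: €170,500 + €3,343,130 = €3,513,630
Enhancement: 150% of €3,513,630 = €5,270,445
Enhanced fine: €3,513,630 + €5,270,445 = €8,784,075

€8,784,075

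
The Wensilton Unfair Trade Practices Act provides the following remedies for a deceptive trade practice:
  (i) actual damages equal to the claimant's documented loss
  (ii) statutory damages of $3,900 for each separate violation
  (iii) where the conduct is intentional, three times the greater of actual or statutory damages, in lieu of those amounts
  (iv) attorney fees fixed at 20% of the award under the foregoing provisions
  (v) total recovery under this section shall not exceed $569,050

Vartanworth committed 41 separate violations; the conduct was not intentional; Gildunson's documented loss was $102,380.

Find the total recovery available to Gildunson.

$314,736

Statutory damages: 41 × $3,900 = $159,900
Conduct not intentional: the in-lieu enhancement does not apply.
Actual plus statutory damages: $102,380 + $159,900 = $262,280
Attorney fees: 20% of $262,280 = $52,456
Total before cap: $262,280 + $52,456 = $314,736
Cap at $569,050: $314,736 is within the cap, no reduction.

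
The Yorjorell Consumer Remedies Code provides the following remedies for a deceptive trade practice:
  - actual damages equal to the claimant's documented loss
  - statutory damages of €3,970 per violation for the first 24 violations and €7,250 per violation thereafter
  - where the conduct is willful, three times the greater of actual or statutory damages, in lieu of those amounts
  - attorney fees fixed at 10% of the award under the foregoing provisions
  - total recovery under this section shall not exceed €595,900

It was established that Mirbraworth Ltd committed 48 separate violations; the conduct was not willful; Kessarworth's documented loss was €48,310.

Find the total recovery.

€349,349

First 24 violations: 24 × €3,970 = €95,280
Remaining violations: (48 − 24) × €7,250 = €174,000
Statutory damages: €95,280 + €174,000 = €269,280
Conduct not willful: the in-lieu enhancement does not apply.
Actual plus statutory damages: €48,310 + €269,280 = €317,590
Attorney fees: 10% of €317,590 = €31,759
Total before cap: €317,590 + €31,759 = €349,349
Cap at €595,900: €349,349 is within the cap, no reduction.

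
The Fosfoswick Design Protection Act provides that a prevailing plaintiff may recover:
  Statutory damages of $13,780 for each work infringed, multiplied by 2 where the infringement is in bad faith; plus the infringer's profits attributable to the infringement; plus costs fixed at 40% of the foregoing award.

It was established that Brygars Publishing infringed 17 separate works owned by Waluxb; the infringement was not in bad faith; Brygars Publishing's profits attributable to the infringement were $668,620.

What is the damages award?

Statutory damages: 17 × $13,780 = $234,260
Infringement not in bad faith: no ×2 enhancement.
Combined award: $234,260 + $668,620 = $902,880
Costs: 40% of $902,880 = $361,152
Award plus costs: $902,880 + $361,152 = $1,264,032

$1,264,032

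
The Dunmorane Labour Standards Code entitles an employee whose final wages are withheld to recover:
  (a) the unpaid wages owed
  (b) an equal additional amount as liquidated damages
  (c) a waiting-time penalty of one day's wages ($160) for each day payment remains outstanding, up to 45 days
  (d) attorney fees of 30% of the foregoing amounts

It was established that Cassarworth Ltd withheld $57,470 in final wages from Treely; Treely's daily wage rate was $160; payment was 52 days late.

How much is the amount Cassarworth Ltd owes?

Liquidated damages (equal amount): $57,470
Penalty days: min(52, 45) = 45
Waiting-time penalty: 45 × $160 = $7,200
Subtotal: $57,470 + $57,470 + $7,200 = $122,140
Attorney fees: 30% of $122,140 = $36,642
Total award: $122,140 + $36,642 = $158,782

$158,782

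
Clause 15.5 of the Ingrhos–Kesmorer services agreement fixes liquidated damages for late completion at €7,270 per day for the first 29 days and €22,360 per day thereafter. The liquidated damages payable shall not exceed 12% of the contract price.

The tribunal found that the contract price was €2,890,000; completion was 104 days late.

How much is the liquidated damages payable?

First 29 days: 29 × €7,270 = €210,830
Remaining days: (104 − 29) × €22,360 = €1,677,000
Accrued per-day damages: €210,830 + €1,677,000 = €1,887,830
Cap: 12% of €2,890,000 = €346,800
Cap at €346,800: €1,887,830 exceeds the cap → €346,800

€346,800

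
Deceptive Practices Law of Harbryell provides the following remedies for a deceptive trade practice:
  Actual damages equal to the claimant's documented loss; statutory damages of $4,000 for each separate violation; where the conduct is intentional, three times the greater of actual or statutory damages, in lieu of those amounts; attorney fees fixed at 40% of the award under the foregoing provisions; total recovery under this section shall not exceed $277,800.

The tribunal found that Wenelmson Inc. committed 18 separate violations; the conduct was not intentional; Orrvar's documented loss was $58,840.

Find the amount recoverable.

Statutory damages: 18 × $4,000 = $72,000
Conduct not intentional: the in-lieu enhancement does not apply.
Actual plus statutory damages: $58,840 + $72,000 = $130,840
Attorney fees: 40% of $130,840 = $52,336
Total before cap: $130,840 + $52,336 = $183,176
Cap at $277,800: $183,176 is within the cap, no reduction.

$183,176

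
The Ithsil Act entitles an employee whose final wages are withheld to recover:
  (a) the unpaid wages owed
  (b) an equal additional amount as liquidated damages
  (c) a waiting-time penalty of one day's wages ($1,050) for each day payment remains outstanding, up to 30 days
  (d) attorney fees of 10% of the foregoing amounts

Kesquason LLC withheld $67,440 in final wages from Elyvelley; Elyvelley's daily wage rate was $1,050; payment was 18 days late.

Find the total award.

Liquidated damages (equal amount): $67,440
Penalty days: min(18, 30) = 18
Waiting-time penalty: 18 × $1,050 = $18,900
Subtotal: $67,440 + $67,440 + $18,900 = $153,780
Attorney fees: 10% of $153,780 = $15,378
Total award: $153,780 + $15,378 = $169,158

$169,158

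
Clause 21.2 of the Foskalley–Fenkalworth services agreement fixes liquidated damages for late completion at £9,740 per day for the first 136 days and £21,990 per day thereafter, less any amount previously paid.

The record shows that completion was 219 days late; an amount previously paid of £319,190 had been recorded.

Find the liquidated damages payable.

£2,830,620

First 136 days: 136 × £9,740 = £1,324,640
Remaining days: (219 − 136) × £21,990 = £1,825,170
Accrued per-day damages: £1,324,640 + £1,825,170 = £3,149,810
Less amount previously paid: £3,149,810 − £319,190 = £2,830,620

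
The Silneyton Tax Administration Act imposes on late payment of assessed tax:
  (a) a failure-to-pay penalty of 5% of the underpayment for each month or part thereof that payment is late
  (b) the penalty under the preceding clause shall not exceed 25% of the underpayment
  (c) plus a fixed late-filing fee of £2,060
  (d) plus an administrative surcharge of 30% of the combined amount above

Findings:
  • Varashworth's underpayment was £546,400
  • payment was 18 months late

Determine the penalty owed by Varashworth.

£180,258

Accrued rate: 5% × 18 = 90%, capped at 25% → 25%
Failure-to-pay penalty: 25% of £546,400 = £136,600
Penalty before surcharge: £136,600 + £2,060 = £138,660
Administrative surcharge: 30% of £138,660 = £41,598
Total penalty: £138,660 + £41,598 = £180,258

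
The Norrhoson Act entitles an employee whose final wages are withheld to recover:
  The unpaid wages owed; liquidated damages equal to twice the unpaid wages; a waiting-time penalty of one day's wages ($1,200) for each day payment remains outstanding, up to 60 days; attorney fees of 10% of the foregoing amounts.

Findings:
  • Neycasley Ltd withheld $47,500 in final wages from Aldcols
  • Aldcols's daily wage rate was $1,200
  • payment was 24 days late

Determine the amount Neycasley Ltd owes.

Doubled: 2 × $47,500 = $95,000
Penalty days: min(24, 60) = 24
Waiting-time penalty: 24 × $1,200 = $28,800
Subtotal: $47,500 + $95,000 + $28,800 = $171,300
Attorney fees: 10% of $171,300 = $17,130
Total award: $171,300 + $17,130 = $188,430

$188,430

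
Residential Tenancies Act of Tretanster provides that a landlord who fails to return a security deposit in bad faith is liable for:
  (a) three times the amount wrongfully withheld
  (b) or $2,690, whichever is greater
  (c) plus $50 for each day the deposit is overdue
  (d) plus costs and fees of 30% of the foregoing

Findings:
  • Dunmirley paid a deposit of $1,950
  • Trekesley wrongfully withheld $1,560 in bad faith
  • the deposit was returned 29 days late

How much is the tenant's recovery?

Trebled: 3 × $1,560 = $4,680
Minimum $2,690: $4,680 meets the minimum, no increase.
Late-return penalty: 29 × $50 = $1,450
Damages plus late penalty: $4,680 + $1,450 = $6,130
Costs and fees: 30% of $6,130 = $1,839
Total recovery: $6,130 + $1,839 = $7,969

$7,969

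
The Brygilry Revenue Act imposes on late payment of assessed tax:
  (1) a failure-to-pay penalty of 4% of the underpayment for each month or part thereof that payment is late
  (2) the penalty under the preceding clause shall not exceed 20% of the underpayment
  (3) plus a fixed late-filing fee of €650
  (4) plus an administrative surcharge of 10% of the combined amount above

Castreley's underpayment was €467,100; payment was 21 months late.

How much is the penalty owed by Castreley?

Accrued rate: 4% × 21 = 84%, capped at 20% → 20%
Failure-to-pay penalty: 20% of €467,100 = €93,420
Penalty before surcharge: €93,420 + €650 = €94,070
Administrative surcharge: 10% of €94,070 = €9,407
Total penalty: €94,070 + €9,407 = €103,477

€103,477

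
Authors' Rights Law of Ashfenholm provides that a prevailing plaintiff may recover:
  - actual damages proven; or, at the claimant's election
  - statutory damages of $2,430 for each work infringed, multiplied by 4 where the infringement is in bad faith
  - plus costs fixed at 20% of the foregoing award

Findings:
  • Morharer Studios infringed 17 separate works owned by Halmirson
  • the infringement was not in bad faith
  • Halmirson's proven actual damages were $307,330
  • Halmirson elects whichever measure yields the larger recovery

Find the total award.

Statutory damages: 17 × $2,430 = $41,310
Infringement not in bad faith: no ×4 enhancement.
Greater of actual damages ($307,330) or statutory damages ($41,310): $307,330
Costs: 20% of $307,330 = $61,466
Award plus costs: $307,330 + $61,466 = $368,796

$368,796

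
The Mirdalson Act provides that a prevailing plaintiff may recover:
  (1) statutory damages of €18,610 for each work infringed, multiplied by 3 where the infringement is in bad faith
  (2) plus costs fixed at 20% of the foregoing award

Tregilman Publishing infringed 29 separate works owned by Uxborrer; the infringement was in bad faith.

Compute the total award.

Statutory damages: 29 × €18,610 = €539,690
Trebled: 3 × €539,690 = €1,619,070
Costs: 20% of €1,619,070 = €323,814
Award plus costs: €1,619,070 + €323,814 = €1,942,884

€1,942,884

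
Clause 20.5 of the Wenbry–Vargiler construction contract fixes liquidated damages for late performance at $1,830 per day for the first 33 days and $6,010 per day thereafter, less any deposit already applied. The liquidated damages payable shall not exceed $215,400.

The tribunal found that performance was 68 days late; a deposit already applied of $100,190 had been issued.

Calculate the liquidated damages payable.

First 33 days: 33 × $1,830 = $60,390
Remaining days: (68 − 33) × $6,010 = $210,350
Accrued per-day damages: $60,390 + $210,350 = $270,740
Less deposit already applied: $270,740 − $100,190 = $170,550
Cap at $215,400: $170,550 is within the cap, no reduction.

$170,550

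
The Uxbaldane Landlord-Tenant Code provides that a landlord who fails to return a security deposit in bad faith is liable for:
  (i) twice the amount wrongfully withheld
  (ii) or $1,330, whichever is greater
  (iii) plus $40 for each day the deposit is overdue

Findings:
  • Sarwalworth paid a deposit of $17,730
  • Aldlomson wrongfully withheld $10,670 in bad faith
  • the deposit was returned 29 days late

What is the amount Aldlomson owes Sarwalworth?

$22,500

Doubled: 2 × $10,670 = $21,340
Minimum $1,330: $21,340 meets the minimum, no increase.
Late-return penalty: 29 × $40 = $1,160
Damages plus late penalty: $21,340 + $1,160 = $22,500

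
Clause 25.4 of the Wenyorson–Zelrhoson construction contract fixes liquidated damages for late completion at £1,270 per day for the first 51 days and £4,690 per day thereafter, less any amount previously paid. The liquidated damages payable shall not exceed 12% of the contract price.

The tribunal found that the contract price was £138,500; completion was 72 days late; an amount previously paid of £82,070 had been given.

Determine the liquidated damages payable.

£16,620

First 51 days: 51 × £1,270 = £64,770
Remaining days: (72 − 51) × £4,690 = £98,490
Accrued per-day damages: £64,770 + £98,490 = £163,260
Less amount previously paid: £163,260 − £82,070 = £81,190
Cap: 12% of £138,500 = £16,620
Cap at £16,620: £81,190 exceeds the cap → £16,620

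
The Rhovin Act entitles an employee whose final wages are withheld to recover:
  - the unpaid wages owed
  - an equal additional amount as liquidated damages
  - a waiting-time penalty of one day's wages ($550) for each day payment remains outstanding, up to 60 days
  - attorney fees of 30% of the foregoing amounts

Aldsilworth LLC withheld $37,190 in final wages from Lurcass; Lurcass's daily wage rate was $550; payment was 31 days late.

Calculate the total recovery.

$118,859

Liquidated damages (equal amount): $37,190
Penalty days: min(31, 60) = 31
Waiting-time penalty: 31 × $550 = $17,050
Subtotal: $37,190 + $37,190 + $17,050 = $91,430
Attorney fees: 30% of $91,430 = $27,429
Total award: $91,430 + $27,429 = $118,859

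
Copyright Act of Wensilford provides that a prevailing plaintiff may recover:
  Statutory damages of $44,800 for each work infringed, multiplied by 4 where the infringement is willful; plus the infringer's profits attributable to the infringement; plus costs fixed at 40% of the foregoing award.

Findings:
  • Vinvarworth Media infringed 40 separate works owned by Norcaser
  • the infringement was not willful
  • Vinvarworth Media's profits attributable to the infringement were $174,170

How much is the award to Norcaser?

$2,752,638

Statutory damages: 40 × $44,800 = $1,792,000
Infringement not willful: no ×4 enhancement.
Combined award: $1,792,000 + $174,170 = $1,966,170
Costs: 40% of $1,966,170 = $786,468
Award plus costs: $1,966,170 + $786,468 = $2,752,638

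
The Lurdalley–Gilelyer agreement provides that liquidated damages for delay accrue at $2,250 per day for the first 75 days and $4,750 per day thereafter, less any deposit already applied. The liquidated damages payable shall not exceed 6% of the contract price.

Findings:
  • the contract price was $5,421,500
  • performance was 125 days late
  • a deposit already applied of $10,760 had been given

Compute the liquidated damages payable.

$325,290

First 75 days: 75 × $2,250 = $168,750
Remaining days: (125 − 75) × $4,750 = $237,500
Accrued per-day damages: $168,750 + $237,500 = $406,250
Less deposit already applied: $406,250 − $10,760 = $395,490
Cap: 6% of $5,421,500 = $325,290
Cap at $325,290: $395,490 exceeds the cap → $325,290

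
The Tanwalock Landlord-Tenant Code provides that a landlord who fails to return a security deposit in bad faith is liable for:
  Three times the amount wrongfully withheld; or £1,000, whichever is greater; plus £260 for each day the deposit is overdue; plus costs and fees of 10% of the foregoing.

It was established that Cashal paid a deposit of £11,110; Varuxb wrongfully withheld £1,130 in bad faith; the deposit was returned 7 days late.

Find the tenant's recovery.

Trebled: 3 × £1,130 = £3,390
Minimum £1,000: £3,390 meets the minimum, no increase.
Late-return penalty: 7 × £260 = £1,820
Damages plus late penalty: £3,390 + £1,820 = £5,210
Costs and fees: 10% of £5,210 = £521
Total recovery: £5,210 + £521 = £5,731

£5,731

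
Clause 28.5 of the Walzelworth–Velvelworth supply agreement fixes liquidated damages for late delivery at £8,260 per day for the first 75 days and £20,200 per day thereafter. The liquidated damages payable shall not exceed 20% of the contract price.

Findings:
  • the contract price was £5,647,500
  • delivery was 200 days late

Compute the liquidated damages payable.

£1,129,500

First 75 days: 75 × £8,260 = £619,500
Remaining days: (200 − 75) × £20,200 = £2,525,000
Accrued per-day damages: £619,500 + £2,525,000 = £3,144,500
Cap: 20% of £5,647,500 = £1,129,500
Cap at £1,129,500: £3,144,500 exceeds the cap → £1,129,500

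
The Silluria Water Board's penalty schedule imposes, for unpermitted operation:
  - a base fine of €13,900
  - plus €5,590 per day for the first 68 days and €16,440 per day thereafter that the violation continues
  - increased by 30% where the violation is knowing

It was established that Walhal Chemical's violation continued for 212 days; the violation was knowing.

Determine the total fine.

First 68 days: 68 × €5,590 = €380,120
Remaining days: (212 − 68) × €16,440 = €2,367,360
Per-day component: €380,120 + €2,367,360 = €2,747,480
Base plus per-day: €13,900 + €2,747,480 = €2,761,380
Enhancement: 30% of €2,761,380 = €828,414
Enhanced fine: €2,761,380 + €828,414 = €3,589,794

€3,589,794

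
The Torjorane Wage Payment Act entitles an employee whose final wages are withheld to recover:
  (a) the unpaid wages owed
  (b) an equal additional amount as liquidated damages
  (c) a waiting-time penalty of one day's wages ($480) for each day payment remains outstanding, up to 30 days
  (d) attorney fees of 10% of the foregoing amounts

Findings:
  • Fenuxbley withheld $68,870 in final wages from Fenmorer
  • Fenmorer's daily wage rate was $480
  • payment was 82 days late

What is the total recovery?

$167,354

Liquidated damages (equal amount): $68,870
Penalty days: min(82, 30) = 30
Waiting-time penalty: 30 × $480 = $14,400
Subtotal: $68,870 + $68,870 + $14,400 = $152,140
Attorney fees: 10% of $152,140 = $15,214
Total award: $152,140 + $15,214 = $167,354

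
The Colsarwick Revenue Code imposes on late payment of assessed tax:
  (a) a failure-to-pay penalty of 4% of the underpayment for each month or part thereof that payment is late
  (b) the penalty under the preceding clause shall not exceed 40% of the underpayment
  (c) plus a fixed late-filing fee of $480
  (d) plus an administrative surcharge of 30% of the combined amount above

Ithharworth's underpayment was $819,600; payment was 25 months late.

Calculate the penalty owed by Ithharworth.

$426,816

Accrued rate: 4% × 25 = 100%, capped at 40% → 40%
Failure-to-pay penalty: 40% of $819,600 = $327,840
Penalty before surcharge: $327,840 + $480 = $328,320
Administrative surcharge: 30% of $328,320 = $98,496
Total penalty: $328,320 + $98,496 = $426,816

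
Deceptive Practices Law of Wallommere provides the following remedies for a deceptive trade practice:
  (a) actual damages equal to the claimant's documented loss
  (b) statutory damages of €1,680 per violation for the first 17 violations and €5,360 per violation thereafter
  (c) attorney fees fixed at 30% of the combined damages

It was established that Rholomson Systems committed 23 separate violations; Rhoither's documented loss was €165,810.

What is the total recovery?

First 17 violations: 17 × €1,680 = €28,560
Remaining violations: (23 − 17) × €5,360 = €32,160
Statutory damages: €28,560 + €32,160 = €60,720
Combined damages: €165,810 + €60,720 = €226,530
Attorney fees: 30% of €226,530 = €67,959
Total recovery: €226,530 + €67,959 = €294,489

€294,489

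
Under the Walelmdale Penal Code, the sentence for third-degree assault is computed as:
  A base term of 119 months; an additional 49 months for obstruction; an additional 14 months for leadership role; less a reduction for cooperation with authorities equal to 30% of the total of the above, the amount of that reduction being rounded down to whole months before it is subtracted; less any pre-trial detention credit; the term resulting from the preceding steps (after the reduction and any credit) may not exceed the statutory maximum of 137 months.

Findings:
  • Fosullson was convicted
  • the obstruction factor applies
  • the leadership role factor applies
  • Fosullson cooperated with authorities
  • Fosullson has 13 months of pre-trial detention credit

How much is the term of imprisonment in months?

115 months

Obstruction enhancement: +49 months
Leadership role enhancement: +14 months
Adjusted term: 119 months + 49 months + 14 months = 182 months
Cooperation with authorities reduction: 30% of 182 months = 54 months (rounded down)
After reduction: 182 − 54 = 128 months
Less pre-trial detention credit: 128 months − 13 months = 115 months
Cap at 137 months: 115 months is within the cap, no reduction.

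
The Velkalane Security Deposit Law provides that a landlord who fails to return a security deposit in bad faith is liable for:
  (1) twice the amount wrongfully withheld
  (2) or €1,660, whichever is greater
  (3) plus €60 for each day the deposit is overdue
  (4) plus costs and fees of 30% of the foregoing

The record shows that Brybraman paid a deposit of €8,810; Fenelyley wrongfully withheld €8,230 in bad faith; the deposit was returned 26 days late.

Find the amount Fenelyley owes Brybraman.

Doubled: 2 × €8,230 = €16,460
Minimum €1,660: €16,460 meets the minimum, no increase.
Late-return penalty: 26 × €60 = €1,560
Damages plus late penalty: €16,460 + €1,560 = €18,020
Costs and fees: 30% of €18,020 = €5,406
Total recovery: €18,020 + €5,406 = €23,426

€23,426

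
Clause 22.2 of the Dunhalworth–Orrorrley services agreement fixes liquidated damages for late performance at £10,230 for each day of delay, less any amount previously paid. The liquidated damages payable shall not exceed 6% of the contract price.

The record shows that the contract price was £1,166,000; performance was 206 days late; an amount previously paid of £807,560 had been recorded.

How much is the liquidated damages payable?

£69,960

Per-day damages: 206 × £10,230 = £2,107,380
Less amount previously paid: £2,107,380 − £807,560 = £1,299,820
Cap: 6% of £1,166,000 = £69,960
Cap at £69,960: £1,299,820 exceeds the cap → £69,960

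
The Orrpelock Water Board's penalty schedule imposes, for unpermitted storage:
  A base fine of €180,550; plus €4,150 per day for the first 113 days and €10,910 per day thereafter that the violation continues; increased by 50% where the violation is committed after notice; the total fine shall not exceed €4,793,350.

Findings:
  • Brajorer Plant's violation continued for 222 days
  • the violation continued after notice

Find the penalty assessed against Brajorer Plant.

€2,758,035

First 113 days: 113 × €4,150 = €468,950
Remaining days: (222 − 113) × €10,910 = €1,189,190
Per-day component: €468,950 + €1,189,190 = €1,658,140
Base plus per-day: €180,550 + €1,658,140 = €1,838,690
Enhancement: 50% of €1,838,690 = €919,345
Enhanced fine: €1,838,690 + €919,345 = €2,758,035
Cap at €4,793,350: €2,758,035 is within the cap, no reduction.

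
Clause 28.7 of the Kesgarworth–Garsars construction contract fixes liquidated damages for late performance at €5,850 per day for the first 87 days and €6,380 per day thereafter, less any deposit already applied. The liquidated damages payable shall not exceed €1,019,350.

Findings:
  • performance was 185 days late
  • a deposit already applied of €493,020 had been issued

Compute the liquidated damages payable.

Liquidated damages: €641,170

First 87 days: 87 × €5,850 = €508,950
Remaining days: (185 − 87) × €6,380 = €625,240
Accrued per-day damages: €508,950 + €625,240 = €1,134,190
Less deposit already applied: €1,134,190 − €493,020 = €641,170
Cap at €1,019,350: €641,170 is within the cap, no reduction.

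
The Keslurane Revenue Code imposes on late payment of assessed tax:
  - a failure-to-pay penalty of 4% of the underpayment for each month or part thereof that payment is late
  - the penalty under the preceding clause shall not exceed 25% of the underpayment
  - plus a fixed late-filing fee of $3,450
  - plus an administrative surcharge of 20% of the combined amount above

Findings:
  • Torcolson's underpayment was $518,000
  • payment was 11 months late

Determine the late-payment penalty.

Penalty: $159,540

Accrued rate: 4% × 11 = 44%, capped at 25% → 25%
Failure-to-pay penalty: 25% of $518,000 = $129,500
Penalty before surcharge: $129,500 + $3,450 = $132,950
Administrative surcharge: 20% of $132,950 = $26,590
Total penalty: $132,950 + $26,590 = $159,540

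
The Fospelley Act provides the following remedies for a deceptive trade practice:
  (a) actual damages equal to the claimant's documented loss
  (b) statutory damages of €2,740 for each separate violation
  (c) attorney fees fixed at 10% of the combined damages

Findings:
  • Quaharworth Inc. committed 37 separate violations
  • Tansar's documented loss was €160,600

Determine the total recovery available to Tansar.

Statutory damages: 37 × €2,740 = €101,380
Combined damages: €160,600 + €101,380 = €261,980
Attorney fees: 10% of €261,980 = €26,198
Total recovery: €261,980 + €26,198 = €288,178

€288,178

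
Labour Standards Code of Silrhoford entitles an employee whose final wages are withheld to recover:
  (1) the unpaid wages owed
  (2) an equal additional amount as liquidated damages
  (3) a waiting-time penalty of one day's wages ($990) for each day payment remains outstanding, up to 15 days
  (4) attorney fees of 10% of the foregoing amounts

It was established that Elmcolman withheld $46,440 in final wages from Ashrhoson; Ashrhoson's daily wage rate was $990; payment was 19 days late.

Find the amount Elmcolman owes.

Liquidated damages (equal amount): $46,440
Penalty days: min(19, 15) = 15
Waiting-time penalty: 15 × $990 = $14,850
Subtotal: $46,440 + $46,440 + $14,850 = $107,730
Attorney fees: 10% of $107,730 = $10,773
Total award: $107,730 + $10,773 = $118,503

$118,503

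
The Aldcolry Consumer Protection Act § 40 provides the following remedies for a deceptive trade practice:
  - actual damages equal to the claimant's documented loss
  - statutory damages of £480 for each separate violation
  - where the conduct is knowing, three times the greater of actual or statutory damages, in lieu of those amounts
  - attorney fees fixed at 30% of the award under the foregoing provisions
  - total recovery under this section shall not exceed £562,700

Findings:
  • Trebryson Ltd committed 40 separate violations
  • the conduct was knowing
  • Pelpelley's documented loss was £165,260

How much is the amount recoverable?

£562,700

Statutory damages: 40 × £480 = £19,200
Greater of actual damages (£165,260) or statutory damages (£19,200): £165,260
Trebled: 3 × £165,260 = £495,780
Attorney fees: 30% of £495,780 = £148,734
Total before cap: £495,780 + £148,734 = £644,514
Cap at £562,700: £644,514 exceeds the cap → £562,700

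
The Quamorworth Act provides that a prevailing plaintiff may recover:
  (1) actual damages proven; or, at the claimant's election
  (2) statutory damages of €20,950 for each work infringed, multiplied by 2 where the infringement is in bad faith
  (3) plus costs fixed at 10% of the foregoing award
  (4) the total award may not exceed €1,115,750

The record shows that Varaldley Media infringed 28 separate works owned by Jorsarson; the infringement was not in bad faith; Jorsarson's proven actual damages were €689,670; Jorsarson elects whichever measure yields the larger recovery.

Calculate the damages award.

€758,637

Statutory damages: 28 × €20,950 = €586,600
Infringement not in bad faith: no ×2 enhancement.
Greater of actual damages (€689,670) or statutory damages (€586,600): €689,670
Costs: 10% of €689,670 = €68,967
Award plus costs: €689,670 + €68,967 = €758,637
Cap at €1,115,750: €758,637 is within the cap, no reduction.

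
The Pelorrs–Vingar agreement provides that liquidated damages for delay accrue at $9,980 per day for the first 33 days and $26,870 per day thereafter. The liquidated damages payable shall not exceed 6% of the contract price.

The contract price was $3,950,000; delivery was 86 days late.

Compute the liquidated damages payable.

$237,000

First 33 days: 33 × $9,980 = $329,340
Remaining days: (86 − 33) × $26,870 = $1,424,110
Accrued per-day damages: $329,340 + $1,424,110 = $1,753,450
Cap: 6% of $3,950,000 = $237,000
Cap at $237,000: $1,753,450 exceeds the cap → $237,000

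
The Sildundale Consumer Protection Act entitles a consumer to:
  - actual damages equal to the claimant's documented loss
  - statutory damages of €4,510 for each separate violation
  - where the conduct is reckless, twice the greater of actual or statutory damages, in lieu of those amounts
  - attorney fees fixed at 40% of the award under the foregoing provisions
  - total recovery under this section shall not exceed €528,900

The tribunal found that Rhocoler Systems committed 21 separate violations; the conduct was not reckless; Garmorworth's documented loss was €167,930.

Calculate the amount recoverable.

€367,696

Statutory damages: 21 × €4,510 = €94,710
Conduct not reckless: the in-lieu enhancement does not apply.
Actual plus statutory damages: €167,930 + €94,710 = €262,640
Attorney fees: 40% of €262,640 = €105,056
Total before cap: €262,640 + €105,056 = €367,696
Cap at €528,900: €367,696 is within the cap, no reduction.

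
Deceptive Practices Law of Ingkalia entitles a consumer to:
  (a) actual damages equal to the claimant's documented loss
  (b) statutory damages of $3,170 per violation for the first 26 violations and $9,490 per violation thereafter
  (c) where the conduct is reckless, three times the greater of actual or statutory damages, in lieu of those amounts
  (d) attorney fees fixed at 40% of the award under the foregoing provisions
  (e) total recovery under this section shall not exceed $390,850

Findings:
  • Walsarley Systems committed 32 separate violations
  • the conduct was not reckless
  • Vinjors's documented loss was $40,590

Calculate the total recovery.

$251,930

First 26 violations: 26 × $3,170 = $82,420
Remaining violations: (32 − 26) × $9,490 = $56,940
Statutory damages: $82,420 + $56,940 = $139,360
Conduct not reckless: the in-lieu enhancement does not apply.
Actual plus statutory damages: $40,590 + $139,360 = $179,950
Attorney fees: 40% of $179,950 = $71,980
Total before cap: $179,950 + $71,980 = $251,930
Cap at $390,850: $251,930 is within the cap, no reduction.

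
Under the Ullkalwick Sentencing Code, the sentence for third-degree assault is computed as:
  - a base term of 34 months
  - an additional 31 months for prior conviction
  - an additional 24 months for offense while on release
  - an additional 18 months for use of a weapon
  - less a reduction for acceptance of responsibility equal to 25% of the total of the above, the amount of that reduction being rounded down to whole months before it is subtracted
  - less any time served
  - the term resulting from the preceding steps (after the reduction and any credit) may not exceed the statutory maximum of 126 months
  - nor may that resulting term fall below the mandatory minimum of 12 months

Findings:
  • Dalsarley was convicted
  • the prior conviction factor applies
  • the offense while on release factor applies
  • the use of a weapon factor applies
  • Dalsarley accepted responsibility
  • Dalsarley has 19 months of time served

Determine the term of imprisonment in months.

Prior conviction enhancement: +31 months
Offense while on release enhancement: +24 months
Use of a weapon enhancement: +18 months
Adjusted term: 34 months + 31 months + 24 months + 18 months = 107 months
Acceptance of responsibility reduction: 25% of 107 months = 26 months (rounded down)
After reduction: 107 − 26 = 81 months
Less time served: 81 months − 19 months = 62 months
Cap at 126 months: 62 months is within the cap, no reduction.
Minimum 12 months: 62 months meets the minimum, no increase.

62 months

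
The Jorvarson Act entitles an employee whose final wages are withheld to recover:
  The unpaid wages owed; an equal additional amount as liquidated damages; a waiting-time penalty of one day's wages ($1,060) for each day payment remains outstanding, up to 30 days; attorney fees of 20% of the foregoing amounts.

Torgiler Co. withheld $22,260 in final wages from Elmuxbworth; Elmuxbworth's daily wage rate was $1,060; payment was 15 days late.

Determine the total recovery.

Liquidated damages (equal amount): $22,260
Penalty days: min(15, 30) = 15
Waiting-time penalty: 15 × $1,060 = $15,900
Subtotal: $22,260 + $22,260 + $15,900 = $60,420
Attorney fees: 20% of $60,420 = $12,084
Total award: $60,420 + $12,084 = $72,504

$72,504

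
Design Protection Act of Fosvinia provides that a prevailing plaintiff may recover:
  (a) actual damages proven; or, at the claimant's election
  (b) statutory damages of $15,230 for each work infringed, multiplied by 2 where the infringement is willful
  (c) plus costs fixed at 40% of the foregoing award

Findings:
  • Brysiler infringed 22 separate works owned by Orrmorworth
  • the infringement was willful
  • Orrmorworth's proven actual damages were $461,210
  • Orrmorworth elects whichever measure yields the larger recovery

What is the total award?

$938,168

Statutory damages: 22 × $15,230 = $335,060
Doubled: 2 × $335,060 = $670,120
Greater of actual damages ($461,210) or enhanced statutory damages ($670,120): $670,120
Costs: 40% of $670,120 = $268,048
Award plus costs: $670,120 + $268,048 = $938,168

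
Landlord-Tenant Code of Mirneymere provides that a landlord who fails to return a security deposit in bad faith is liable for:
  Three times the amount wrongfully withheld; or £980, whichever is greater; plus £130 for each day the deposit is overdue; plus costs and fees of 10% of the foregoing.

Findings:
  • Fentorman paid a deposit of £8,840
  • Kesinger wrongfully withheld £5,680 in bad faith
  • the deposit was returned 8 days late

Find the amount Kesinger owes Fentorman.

Trebled: 3 × £5,680 = £17,040
Minimum £980: £17,040 meets the minimum, no increase.
Late-return penalty: 8 × £130 = £1,040
Damages plus late penalty: £17,040 + £1,040 = £18,080
Costs and fees: 10% of £18,080 = £1,808
Total recovery: £18,080 + £1,808 = £19,888

£19,888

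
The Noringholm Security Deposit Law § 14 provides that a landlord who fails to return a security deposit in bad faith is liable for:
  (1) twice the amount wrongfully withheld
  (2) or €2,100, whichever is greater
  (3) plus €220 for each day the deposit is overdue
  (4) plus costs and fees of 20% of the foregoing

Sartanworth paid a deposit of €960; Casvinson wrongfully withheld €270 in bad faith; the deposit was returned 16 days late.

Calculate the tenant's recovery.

€6,744

Doubled: 2 × €270 = €540
Minimum €2,100: €540 is below the minimum → €2,100
Late-return penalty: 16 × €220 = €3,520
Damages plus late penalty: €2,100 + €3,520 = €5,620
Costs and fees: 20% of €5,620 = €1,124
Total recovery: €5,620 + €1,124 = €6,744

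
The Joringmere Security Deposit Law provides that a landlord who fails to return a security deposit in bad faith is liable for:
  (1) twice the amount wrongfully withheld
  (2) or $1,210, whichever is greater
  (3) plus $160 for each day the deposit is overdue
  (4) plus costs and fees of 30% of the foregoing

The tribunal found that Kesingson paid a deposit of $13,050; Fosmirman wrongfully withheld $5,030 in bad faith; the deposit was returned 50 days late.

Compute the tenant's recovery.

Recovery: $23,478

Doubled: 2 × $5,030 = $10,060
Minimum $1,210: $10,060 meets the minimum, no increase.
Late-return penalty: 50 × $160 = $8,000
Damages plus late penalty: $10,060 + $8,000 = $18,060
Costs and fees: 30% of $18,060 = $5,418
Total recovery: $18,060 + $5,418 = $23,478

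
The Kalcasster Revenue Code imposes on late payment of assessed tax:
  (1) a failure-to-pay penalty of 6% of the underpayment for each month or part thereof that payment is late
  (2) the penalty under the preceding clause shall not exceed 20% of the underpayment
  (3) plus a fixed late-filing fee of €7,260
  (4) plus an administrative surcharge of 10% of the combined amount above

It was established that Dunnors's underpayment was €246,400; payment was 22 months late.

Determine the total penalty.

Accrued rate: 6% × 22 = 132%, capped at 20% → 20%
Failure-to-pay penalty: 20% of €246,400 = €49,280
Penalty before surcharge: €49,280 + €7,260 = €56,540
Administrative surcharge: 10% of €56,540 = €5,654
Total penalty: €56,540 + €5,654 = €62,194

€62,194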